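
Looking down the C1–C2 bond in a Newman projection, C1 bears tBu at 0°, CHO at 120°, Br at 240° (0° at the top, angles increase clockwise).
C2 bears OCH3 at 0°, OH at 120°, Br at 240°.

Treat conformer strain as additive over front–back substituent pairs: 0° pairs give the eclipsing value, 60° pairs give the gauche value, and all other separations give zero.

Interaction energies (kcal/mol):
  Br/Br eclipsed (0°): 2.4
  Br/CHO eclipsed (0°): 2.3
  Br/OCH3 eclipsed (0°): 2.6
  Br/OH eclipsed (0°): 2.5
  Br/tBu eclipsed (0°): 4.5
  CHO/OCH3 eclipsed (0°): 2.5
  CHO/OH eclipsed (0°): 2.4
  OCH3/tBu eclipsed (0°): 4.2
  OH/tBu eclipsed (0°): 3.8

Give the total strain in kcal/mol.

This conformer (eclipsed): tBu(0°)/OCH3(0°) eclipsed 4.2; CHO(120°)/OH(120°) eclipsed 2.4; Br(240°)/Br(240°) eclipsed 2.4 → 9.0 kcal/mol.

9.0 kcal/mol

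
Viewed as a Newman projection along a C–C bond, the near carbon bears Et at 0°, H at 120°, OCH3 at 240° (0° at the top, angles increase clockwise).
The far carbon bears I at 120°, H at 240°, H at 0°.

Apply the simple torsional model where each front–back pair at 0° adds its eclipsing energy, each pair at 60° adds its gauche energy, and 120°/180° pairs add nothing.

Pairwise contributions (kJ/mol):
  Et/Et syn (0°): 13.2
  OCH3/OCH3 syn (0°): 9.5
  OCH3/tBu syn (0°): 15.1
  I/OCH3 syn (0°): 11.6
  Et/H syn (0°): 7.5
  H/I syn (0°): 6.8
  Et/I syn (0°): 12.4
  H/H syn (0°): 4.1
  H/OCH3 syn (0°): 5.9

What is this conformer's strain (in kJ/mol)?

20.2 kJ/mol

This conformer is eclipsed. Et at 0° is eclipsed with H at 0° (7.5); H at 120° is eclipsed with I at 120° (6.8); OCH3 at 240° is eclipsed with H at 240° (5.9). Total 20.2 kJ/mol.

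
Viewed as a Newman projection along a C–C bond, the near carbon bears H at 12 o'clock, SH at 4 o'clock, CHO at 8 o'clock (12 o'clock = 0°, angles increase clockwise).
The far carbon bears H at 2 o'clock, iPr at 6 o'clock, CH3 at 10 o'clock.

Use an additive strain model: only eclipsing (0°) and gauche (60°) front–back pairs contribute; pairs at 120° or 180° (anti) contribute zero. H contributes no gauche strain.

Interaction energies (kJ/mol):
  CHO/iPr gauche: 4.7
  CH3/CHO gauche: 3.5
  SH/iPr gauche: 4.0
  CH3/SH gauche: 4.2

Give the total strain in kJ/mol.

This conformer is staggered. SH at 120° is gauche with iPr at 180° (4.0); CHO at 240° is gauche with iPr at 180° (4.7); CHO at 240° is gauche with CH3 at 300° (3.5). Total 12.2 kJ/mol.

12.2 kJ/mol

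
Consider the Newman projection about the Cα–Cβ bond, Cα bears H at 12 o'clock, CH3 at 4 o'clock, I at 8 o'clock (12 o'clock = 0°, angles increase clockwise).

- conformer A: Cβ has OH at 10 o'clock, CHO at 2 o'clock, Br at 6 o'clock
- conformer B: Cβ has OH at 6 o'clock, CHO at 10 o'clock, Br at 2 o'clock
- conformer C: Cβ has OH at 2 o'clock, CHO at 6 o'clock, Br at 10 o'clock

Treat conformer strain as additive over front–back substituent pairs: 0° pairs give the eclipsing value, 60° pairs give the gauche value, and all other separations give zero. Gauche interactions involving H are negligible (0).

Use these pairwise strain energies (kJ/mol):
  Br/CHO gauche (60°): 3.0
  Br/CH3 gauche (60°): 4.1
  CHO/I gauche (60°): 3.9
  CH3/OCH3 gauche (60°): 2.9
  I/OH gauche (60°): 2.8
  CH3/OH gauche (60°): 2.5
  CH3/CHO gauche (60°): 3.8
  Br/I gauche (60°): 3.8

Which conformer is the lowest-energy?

A (staggered): CH3–CHO gauche, CH3–Br gauche, I–OH gauche, I–Br gauche; 3.8 + 4.1 + 2.8 + 3.8 = 14.5 kJ/mol.
B (staggered): CH3–OH gauche, CH3–Br gauche, I–OH gauche, I–CHO gauche; 2.5 + 4.1 + 2.8 + 3.9 = 13.3 kJ/mol.
C (staggered): CH3–OH gauche, CH3–CHO gauche, I–CHO gauche, I–Br gauche; 2.5 + 3.8 + 3.9 + 3.8 = 14.0 kJ/mol.
B has the lowest total (13.3 kJ/mol).

B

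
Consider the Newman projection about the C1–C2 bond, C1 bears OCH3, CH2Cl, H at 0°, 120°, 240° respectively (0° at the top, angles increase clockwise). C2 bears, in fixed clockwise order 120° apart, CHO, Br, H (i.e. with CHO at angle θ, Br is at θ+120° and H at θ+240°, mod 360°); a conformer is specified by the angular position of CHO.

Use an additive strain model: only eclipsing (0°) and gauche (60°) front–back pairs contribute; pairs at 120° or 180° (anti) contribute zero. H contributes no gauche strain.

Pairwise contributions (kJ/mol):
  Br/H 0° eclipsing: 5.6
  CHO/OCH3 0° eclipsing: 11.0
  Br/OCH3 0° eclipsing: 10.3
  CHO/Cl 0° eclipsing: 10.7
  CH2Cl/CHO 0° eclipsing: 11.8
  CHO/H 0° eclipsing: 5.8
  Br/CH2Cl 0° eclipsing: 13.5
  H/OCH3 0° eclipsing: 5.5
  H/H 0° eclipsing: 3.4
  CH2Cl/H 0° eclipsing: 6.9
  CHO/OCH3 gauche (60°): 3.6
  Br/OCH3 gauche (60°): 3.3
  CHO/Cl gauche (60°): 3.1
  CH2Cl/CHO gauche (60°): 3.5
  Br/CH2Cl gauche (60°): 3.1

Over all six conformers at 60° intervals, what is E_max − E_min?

CHO at 0° is eclipsed. OCH3 at 0° is eclipsed with CHO at 0° (11.0); CH2Cl at 120° is eclipsed with Br at 120° (13.5); H at 240° is eclipsed with H at 240° (3.4). Total 27.9 kJ/mol.
CHO at 60° is staggered. OCH3 at 0° is gauche with CHO at 60° (3.6); CH2Cl at 120° is gauche with CHO at 60° (3.5); CH2Cl at 120° is gauche with Br at 180° (3.1). Total 10.2 kJ/mol.
CHO at 120° is eclipsed. OCH3 at 0° is eclipsed with H at 0° (5.5); CH2Cl at 120° is eclipsed with CHO at 120° (11.8); H at 240° is eclipsed with Br at 240° (5.6). Total 22.9 kJ/mol.
CHO at 180° is staggered. OCH3 at 0° is gauche with Br at 300° (3.3); CH2Cl at 120° is gauche with CHO at 180° (3.5). Total 6.8 kJ/mol.
CHO at 240° is eclipsed. OCH3 at 0° is eclipsed with Br at 0° (10.3); CH2Cl at 120° is eclipsed with H at 120° (6.9); H at 240° is eclipsed with CHO at 240° (5.8). Total 23.0 kJ/mol.
CHO at 300° is staggered. OCH3 at 0° is gauche with CHO at 300° (3.6); OCH3 at 0° is gauche with Br at 60° (3.3); CH2Cl at 120° is gauche with Br at 60° (3.1). Total 10.0 kJ/mol.
Max at 0° (27.9 kJ/mol), min at 180° (6.8 kJ/mol); barrier = 21.1 kJ/mol.

21.1 kJ/mol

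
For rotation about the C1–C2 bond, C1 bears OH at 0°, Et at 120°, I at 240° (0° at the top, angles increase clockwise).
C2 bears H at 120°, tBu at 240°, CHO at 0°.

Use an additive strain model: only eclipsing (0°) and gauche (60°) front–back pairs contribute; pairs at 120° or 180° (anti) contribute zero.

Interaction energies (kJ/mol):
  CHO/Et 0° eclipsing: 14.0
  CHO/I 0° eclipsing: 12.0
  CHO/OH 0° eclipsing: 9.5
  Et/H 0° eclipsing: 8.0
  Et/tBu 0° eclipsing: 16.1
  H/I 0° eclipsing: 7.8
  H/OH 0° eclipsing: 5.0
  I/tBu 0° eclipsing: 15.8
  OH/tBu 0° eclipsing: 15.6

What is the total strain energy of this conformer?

This conformer (eclipsed): OH(0°)/CHO(0°) eclipsed 9.5; Et(120°)/H(120°) eclipsed 8.0; I(240°)/tBu(240°) eclipsed 15.8 → 33.3 kJ/mol.

33.3 kJ/mol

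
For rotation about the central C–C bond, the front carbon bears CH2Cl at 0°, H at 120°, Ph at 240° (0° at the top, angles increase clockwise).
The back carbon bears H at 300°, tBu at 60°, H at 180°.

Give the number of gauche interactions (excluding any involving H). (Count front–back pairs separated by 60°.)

Non-H gauche pairs: CH2Cl(0°)/tBu(60°) — 1 interaction.

1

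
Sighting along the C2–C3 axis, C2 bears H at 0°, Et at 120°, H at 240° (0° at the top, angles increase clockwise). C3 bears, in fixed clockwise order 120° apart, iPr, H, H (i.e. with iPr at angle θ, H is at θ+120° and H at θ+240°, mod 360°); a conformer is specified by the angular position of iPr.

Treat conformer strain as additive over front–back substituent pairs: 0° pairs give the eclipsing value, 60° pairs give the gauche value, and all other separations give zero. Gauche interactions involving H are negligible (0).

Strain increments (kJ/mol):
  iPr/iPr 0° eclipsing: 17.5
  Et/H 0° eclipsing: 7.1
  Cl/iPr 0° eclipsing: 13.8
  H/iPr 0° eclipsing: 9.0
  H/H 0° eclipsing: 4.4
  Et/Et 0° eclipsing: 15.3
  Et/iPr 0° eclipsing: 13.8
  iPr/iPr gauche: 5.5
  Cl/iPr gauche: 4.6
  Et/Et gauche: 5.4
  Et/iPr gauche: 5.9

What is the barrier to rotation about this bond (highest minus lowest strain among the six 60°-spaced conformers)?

22.6 kJ/mol

iPr at 0° (eclipsed): H–iPr eclipsed, Et–H eclipsed, H–H eclipsed; 9.0 + 7.1 + 4.4 = 20.5 kJ/mol.
iPr at 60° (staggered): Et–iPr gauche; 5.9 = 5.9 kJ/mol.
iPr at 120° (eclipsed): H–H eclipsed, Et–iPr eclipsed, H–H eclipsed; 4.4 + 13.8 + 4.4 = 22.6 kJ/mol.
iPr at 180° (staggered): Et–iPr gauche; 5.9 = 5.9 kJ/mol.
iPr at 240° (eclipsed): H–H eclipsed, Et–H eclipsed, H–iPr eclipsed; 4.4 + 7.1 + 9.0 = 20.5 kJ/mol.
iPr at 300° (staggered): no non-H gauche contacts → 0.0 kJ/mol.
Max at 120° (22.6 kJ/mol), min at 300° (0.0 kJ/mol); barrier = 22.6 kJ/mol.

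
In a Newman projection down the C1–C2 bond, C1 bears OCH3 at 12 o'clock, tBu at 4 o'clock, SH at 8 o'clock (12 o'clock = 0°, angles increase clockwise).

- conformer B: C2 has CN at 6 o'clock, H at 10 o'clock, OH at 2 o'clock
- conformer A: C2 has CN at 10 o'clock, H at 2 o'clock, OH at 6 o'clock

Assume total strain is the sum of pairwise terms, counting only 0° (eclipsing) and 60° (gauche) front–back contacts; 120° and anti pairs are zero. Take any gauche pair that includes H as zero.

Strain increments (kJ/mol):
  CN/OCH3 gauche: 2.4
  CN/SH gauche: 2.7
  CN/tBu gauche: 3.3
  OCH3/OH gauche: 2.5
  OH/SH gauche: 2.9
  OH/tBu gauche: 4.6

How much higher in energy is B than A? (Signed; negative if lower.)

B (staggered): OCH3–OH gauche, tBu–CN gauche, tBu–OH gauche, SH–CN gauche; 2.5 + 3.3 + 4.6 + 2.7 = 13.1 kJ/mol.
A (staggered): OCH3–CN gauche, tBu–OH gauche, SH–CN gauche, SH–OH gauche; 2.4 + 4.6 + 2.7 + 2.9 = 12.6 kJ/mol.
E(B) − E(A) = 13.1 − 12.6 = +0.5 kJ/mol.

+0.5 kJ/mol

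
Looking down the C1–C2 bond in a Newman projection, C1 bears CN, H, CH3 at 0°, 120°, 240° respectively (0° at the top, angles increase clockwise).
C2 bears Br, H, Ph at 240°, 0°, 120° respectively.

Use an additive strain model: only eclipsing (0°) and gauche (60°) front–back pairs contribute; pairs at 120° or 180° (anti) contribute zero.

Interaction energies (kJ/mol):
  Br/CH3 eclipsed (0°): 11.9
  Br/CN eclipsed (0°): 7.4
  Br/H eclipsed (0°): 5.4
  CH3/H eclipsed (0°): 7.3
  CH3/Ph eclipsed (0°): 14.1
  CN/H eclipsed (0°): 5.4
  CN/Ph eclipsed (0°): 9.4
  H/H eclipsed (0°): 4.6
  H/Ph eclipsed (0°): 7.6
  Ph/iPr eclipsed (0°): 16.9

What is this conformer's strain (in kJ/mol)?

24.9 kJ/mol

This conformer (eclipsed): CN(0°)/H(0°) eclipsed 5.4; H(120°)/Ph(120°) eclipsed 7.6; CH3(240°)/Br(240°) eclipsed 11.9 → 24.9 kJ/mol.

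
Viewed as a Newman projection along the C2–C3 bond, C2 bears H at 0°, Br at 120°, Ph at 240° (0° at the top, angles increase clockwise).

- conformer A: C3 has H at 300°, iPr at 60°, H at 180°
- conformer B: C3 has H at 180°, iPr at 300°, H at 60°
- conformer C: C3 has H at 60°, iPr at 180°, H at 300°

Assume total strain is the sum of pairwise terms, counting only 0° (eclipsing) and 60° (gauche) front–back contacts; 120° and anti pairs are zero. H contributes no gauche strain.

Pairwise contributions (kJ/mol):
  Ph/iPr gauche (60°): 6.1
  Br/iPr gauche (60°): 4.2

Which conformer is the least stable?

C

A is staggered. Br at 120° is gauche with iPr at 60° (4.2). Total 4.2 kJ/mol.
B is staggered. Ph at 240° is gauche with iPr at 300° (6.1). Total 6.1 kJ/mol.
C is staggered. Br at 120° is gauche with iPr at 180° (4.2); Ph at 240° is gauche with iPr at 180° (6.1). Total 10.3 kJ/mol.
C has the highest total (10.3 kJ/mol).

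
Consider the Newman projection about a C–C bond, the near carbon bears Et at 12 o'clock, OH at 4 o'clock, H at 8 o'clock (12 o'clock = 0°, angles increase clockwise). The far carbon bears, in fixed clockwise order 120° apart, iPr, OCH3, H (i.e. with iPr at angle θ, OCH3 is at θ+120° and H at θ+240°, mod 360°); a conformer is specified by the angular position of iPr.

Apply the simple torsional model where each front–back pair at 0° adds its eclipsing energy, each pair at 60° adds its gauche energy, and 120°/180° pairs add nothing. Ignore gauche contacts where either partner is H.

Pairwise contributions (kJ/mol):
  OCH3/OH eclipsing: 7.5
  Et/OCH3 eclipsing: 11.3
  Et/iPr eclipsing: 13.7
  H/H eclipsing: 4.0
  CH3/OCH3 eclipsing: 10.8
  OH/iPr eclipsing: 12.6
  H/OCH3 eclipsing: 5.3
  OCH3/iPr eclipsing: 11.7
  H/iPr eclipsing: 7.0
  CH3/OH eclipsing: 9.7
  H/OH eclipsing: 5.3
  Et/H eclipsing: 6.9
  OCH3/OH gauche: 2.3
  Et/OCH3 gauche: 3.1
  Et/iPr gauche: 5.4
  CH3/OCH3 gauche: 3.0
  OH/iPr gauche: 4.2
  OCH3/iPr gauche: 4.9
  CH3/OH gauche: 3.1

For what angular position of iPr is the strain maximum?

iPr at 0° (eclipsed): Et–iPr eclipsed, OH–OCH3 eclipsed, H–H eclipsed; 13.7 + 7.5 + 4.0 = 25.2 kJ/mol.
iPr at 60° (staggered): Et–iPr gauche, OH–iPr gauche, OH–OCH3 gauche; 5.4 + 4.2 + 2.3 = 11.9 kJ/mol.
iPr at 120° (eclipsed): Et–H eclipsed, OH–iPr eclipsed, H–OCH3 eclipsed; 6.9 + 12.6 + 5.3 = 24.8 kJ/mol.
iPr at 180° (staggered): Et–OCH3 gauche, OH–iPr gauche; 3.1 + 4.2 = 7.3 kJ/mol.
iPr at 240° (eclipsed): Et–OCH3 eclipsed, OH–H eclipsed, H–iPr eclipsed; 11.3 + 5.3 + 7.0 = 23.6 kJ/mol.
iPr at 300° (staggered): Et–iPr gauche, Et–OCH3 gauche, OH–OCH3 gauche; 5.4 + 3.1 + 2.3 = 10.8 kJ/mol.
The maximum (25.2 kJ/mol) occurs with iPr at 0°.

0°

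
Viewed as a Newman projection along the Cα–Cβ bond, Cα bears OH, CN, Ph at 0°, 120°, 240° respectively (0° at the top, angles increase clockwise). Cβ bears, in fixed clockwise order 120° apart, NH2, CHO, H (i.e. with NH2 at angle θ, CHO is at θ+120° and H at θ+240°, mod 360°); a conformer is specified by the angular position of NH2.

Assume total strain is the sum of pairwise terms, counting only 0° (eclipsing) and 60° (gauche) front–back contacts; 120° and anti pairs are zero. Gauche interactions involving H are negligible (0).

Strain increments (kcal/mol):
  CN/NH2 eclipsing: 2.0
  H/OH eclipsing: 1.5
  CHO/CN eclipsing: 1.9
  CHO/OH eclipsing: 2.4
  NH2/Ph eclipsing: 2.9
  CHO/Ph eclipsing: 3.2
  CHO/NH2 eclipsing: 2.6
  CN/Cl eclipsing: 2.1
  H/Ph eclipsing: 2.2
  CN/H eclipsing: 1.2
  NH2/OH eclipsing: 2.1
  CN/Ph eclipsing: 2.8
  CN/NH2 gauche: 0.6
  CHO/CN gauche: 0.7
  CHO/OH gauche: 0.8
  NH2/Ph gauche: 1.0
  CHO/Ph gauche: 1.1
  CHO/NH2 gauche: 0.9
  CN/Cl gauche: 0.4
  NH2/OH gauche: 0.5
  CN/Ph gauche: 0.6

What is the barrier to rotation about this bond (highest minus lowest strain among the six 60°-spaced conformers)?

NH2 at 0° (eclipsed): OH(0°)/NH2(0°) eclipsed 2.1; CN(120°)/CHO(120°) eclipsed 1.9; Ph(240°)/H(240°) eclipsed 2.2 → 6.2 kcal/mol.
NH2 at 60° (staggered): OH(0°)/NH2(60°) gauche 0.5; CN(120°)/NH2(60°) gauche 0.6; CN(120°)/CHO(180°) gauche 0.7; Ph(240°)/CHO(180°) gauche 1.1 → 2.9 kcal/mol.
NH2 at 120° (eclipsed): OH(0°)/H(0°) eclipsed 1.5; CN(120°)/NH2(120°) eclipsed 2.0; Ph(240°)/CHO(240°) eclipsed 3.2 → 6.7 kcal/mol.
NH2 at 180° (staggered): OH(0°)/CHO(300°) gauche 0.8; CN(120°)/NH2(180°) gauche 0.6; Ph(240°)/NH2(180°) gauche 1.0; Ph(240°)/CHO(300°) gauche 1.1 → 3.5 kcal/mol.
NH2 at 240° (eclipsed): OH(0°)/CHO(0°) eclipsed 2.4; CN(120°)/H(120°) eclipsed 1.2; Ph(240°)/NH2(240°) eclipsed 2.9 → 6.5 kcal/mol.
NH2 at 300° (staggered): OH(0°)/NH2(300°) gauche 0.5; OH(0°)/CHO(60°) gauche 0.8; CN(120°)/CHO(60°) gauche 0.7; Ph(240°)/NH2(300°) gauche 1.0 → 3.0 kcal/mol.
Max at 120° (6.7 kcal/mol), min at 60° (2.9 kcal/mol); barrier = 3.8 kcal/mol.

3.8 kcal/mol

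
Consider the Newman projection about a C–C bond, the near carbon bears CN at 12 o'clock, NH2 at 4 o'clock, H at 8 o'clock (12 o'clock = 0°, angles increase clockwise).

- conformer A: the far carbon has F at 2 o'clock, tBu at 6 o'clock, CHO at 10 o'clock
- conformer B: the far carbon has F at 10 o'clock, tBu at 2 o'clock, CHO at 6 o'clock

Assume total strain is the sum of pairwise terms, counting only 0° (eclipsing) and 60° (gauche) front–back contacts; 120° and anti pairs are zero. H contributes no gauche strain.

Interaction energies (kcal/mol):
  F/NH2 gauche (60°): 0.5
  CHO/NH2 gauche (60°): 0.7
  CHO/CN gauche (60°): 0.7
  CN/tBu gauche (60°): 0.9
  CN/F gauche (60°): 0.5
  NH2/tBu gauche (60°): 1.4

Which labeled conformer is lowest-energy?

A

A is staggered. CN at 0° is gauche with F at 60° (0.5); CN at 0° is gauche with CHO at 300° (0.7); NH2 at 120° is gauche with F at 60° (0.5); NH2 at 120° is gauche with tBu at 180° (1.4). Total 3.1 kcal/mol.
B is staggered. CN at 0° is gauche with F at 300° (0.5); CN at 0° is gauche with tBu at 60° (0.9); NH2 at 120° is gauche with tBu at 60° (1.4); NH2 at 120° is gauche with CHO at 180° (0.7). Total 3.5 kcal/mol.
A has the lowest total (3.1 kcal/mol).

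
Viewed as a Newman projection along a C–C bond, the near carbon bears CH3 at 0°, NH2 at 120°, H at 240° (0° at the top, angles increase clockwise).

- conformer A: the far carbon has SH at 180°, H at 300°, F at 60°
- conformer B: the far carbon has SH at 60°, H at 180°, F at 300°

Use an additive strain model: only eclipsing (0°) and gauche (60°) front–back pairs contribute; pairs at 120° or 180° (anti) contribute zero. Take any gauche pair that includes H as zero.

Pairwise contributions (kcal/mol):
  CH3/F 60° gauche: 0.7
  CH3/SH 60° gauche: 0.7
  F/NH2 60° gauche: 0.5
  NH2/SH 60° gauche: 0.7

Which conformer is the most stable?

A (staggered): CH3–F gauche, NH2–SH gauche, NH2–F gauche; 0.7 + 0.7 + 0.5 = 1.9 kcal/mol.
B (staggered): CH3–SH gauche, CH3–F gauche, NH2–SH gauche; 0.7 + 0.7 + 0.7 = 2.1 kcal/mol.
A has the lowest total (1.9 kcal/mol).

A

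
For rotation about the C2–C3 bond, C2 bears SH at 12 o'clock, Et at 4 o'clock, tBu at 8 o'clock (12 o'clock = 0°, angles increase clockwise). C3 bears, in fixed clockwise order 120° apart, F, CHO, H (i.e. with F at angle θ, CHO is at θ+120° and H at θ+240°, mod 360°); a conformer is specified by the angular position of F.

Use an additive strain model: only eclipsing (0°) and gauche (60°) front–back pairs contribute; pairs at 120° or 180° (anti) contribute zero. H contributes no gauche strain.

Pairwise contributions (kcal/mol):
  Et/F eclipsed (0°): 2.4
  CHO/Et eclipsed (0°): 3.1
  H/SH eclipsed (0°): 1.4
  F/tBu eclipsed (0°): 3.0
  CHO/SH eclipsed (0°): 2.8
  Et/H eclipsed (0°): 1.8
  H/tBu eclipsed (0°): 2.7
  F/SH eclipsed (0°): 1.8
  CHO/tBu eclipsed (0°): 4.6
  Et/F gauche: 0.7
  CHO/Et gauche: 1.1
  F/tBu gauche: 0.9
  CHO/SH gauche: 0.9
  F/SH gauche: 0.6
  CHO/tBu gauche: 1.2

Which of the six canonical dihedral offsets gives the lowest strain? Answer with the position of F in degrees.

300°

F at 0° (eclipsed): SH(0°)/F(0°) eclipsed 1.8; Et(120°)/CHO(120°) eclipsed 3.1; tBu(240°)/H(240°) eclipsed 2.7 → 7.6 kcal/mol.
F at 60° (staggered): SH(0°)/F(60°) gauche 0.6; Et(120°)/F(60°) gauche 0.7; Et(120°)/CHO(180°) gauche 1.1; tBu(240°)/CHO(180°) gauche 1.2 → 3.6 kcal/mol.
F at 120° (eclipsed): SH(0°)/H(0°) eclipsed 1.4; Et(120°)/F(120°) eclipsed 2.4; tBu(240°)/CHO(240°) eclipsed 4.6 → 8.4 kcal/mol.
F at 180° (staggered): SH(0°)/CHO(300°) gauche 0.9; Et(120°)/F(180°) gauche 0.7; tBu(240°)/F(180°) gauche 0.9; tBu(240°)/CHO(300°) gauche 1.2 → 3.7 kcal/mol.
F at 240° (eclipsed): SH(0°)/CHO(0°) eclipsed 2.8; Et(120°)/H(120°) eclipsed 1.8; tBu(240°)/F(240°) eclipsed 3.0 → 7.6 kcal/mol.
F at 300° (staggered): SH(0°)/F(300°) gauche 0.6; SH(0°)/CHO(60°) gauche 0.9; Et(120°)/CHO(60°) gauche 1.1; tBu(240°)/F(300°) gauche 0.9 → 3.5 kcal/mol.
The minimum (3.5 kcal/mol) occurs with F at 300°.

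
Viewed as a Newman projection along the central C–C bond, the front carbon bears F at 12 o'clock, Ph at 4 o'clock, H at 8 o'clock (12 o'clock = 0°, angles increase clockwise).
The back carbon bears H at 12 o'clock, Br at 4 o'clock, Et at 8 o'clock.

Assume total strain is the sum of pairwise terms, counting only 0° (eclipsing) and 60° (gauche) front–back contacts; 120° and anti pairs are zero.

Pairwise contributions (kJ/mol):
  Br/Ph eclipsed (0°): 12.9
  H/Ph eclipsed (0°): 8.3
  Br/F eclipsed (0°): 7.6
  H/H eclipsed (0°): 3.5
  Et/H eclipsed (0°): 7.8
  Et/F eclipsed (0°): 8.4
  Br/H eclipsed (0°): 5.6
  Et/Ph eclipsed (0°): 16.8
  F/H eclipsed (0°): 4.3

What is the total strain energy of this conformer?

25.0 kJ/mol

This conformer (eclipsed): F(0°)/H(0°) eclipsed 4.3; Ph(120°)/Br(120°) eclipsed 12.9; H(240°)/Et(240°) eclipsed 7.8 → 25.0 kJ/mol.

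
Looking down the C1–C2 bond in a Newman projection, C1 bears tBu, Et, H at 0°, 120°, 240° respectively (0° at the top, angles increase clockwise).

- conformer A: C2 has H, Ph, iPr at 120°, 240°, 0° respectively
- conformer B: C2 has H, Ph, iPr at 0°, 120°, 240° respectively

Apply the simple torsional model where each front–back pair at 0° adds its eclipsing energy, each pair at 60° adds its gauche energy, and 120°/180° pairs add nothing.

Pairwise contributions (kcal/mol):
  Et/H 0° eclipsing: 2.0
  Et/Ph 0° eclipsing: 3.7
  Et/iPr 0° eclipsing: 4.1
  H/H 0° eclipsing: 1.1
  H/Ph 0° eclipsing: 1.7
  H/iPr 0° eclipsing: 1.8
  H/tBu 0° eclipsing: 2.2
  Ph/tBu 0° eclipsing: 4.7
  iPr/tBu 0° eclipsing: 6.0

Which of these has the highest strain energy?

A (eclipsed): tBu(0°)/iPr(0°) eclipsed 6.0; Et(120°)/H(120°) eclipsed 2.0; H(240°)/Ph(240°) eclipsed 1.7 → 9.7 kcal/mol.
B (eclipsed): tBu(0°)/H(0°) eclipsed 2.2; Et(120°)/Ph(120°) eclipsed 3.7; H(240°)/iPr(240°) eclipsed 1.8 → 7.7 kcal/mol.
A has the highest total (9.7 kcal/mol).

A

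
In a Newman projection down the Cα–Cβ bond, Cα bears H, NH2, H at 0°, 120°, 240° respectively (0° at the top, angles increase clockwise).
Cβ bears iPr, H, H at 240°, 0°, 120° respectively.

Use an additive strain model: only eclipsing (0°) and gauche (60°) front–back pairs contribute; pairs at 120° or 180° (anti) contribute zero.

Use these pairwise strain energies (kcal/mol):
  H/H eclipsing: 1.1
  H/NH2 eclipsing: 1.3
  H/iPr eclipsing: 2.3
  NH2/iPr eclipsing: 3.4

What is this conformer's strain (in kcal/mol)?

4.7 kcal/mol

This conformer (eclipsed): H(0°)/H(0°) eclipsed 1.1; NH2(120°)/H(120°) eclipsed 1.3; H(240°)/iPr(240°) eclipsed 2.3 → 4.7 kcal/mol.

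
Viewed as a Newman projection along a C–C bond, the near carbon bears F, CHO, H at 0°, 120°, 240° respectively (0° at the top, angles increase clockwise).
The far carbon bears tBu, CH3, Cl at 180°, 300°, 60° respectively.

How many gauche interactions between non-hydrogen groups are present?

4

Non-H gauche pairs: F(0°)/CH3(300°); F(0°)/Cl(60°); CHO(120°)/tBu(180°); CHO(120°)/Cl(60°) — 4 interactions.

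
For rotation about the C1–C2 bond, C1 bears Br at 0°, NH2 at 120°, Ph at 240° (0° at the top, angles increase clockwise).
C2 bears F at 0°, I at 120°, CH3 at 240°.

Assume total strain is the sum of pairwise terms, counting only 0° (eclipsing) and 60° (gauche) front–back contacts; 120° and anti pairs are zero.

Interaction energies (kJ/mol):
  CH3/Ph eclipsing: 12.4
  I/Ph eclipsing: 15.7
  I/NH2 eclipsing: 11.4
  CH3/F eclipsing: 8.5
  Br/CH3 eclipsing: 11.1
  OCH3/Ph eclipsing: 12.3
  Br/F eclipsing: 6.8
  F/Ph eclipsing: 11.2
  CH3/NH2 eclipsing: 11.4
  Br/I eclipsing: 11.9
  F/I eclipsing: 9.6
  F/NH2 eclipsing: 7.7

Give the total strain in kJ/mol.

30.6 kJ/mol

This conformer (eclipsed): Br–F eclipsed, NH2–I eclipsed, Ph–CH3 eclipsed; 6.8 + 11.4 + 12.4 = 30.6 kJ/mol.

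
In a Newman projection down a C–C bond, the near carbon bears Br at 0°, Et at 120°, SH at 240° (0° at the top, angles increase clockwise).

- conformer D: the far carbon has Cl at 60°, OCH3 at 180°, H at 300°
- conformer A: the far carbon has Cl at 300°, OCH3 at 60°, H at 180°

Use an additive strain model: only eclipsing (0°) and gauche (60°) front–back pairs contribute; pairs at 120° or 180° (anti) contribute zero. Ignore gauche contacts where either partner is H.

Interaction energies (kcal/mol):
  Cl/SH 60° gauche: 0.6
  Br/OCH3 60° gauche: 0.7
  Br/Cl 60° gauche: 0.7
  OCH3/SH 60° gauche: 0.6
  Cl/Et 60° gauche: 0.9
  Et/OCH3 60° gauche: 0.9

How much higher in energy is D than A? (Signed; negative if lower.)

D is staggered. Br at 0° is gauche with Cl at 60° (0.7); Et at 120° is gauche with Cl at 60° (0.9); Et at 120° is gauche with OCH3 at 180° (0.9); SH at 240° is gauche with OCH3 at 180° (0.6). Total 3.1 kcal/mol.
A is staggered. Br at 0° is gauche with Cl at 300° (0.7); Br at 0° is gauche with OCH3 at 60° (0.7); Et at 120° is gauche with OCH3 at 60° (0.9); SH at 240° is gauche with Cl at 300° (0.6). Total 2.9 kcal/mol.
E(D) − E(A) = 3.1 − 2.9 = +0.2 kcal/mol.

+0.2 kcal/mol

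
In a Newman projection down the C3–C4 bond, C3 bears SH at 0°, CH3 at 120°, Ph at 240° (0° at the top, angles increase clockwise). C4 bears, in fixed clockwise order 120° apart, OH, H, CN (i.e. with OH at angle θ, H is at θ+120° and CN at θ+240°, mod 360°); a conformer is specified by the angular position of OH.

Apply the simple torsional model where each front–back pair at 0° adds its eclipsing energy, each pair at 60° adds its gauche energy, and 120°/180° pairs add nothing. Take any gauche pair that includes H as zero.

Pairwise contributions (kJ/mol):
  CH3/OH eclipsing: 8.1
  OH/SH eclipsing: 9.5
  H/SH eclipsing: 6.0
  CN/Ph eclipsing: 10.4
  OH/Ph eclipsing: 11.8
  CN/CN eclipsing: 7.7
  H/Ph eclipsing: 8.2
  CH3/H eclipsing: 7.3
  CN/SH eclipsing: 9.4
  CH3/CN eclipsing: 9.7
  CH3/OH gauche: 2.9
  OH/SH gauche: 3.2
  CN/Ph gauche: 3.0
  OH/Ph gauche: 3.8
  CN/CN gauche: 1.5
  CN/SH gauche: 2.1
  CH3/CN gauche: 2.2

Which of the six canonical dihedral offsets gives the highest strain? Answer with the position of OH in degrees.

240°

OH at 0° (eclipsed): SH(0°)/OH(0°) eclipsed 9.5; CH3(120°)/H(120°) eclipsed 7.3; Ph(240°)/CN(240°) eclipsed 10.4 → 27.2 kJ/mol.
OH at 60° (staggered): SH(0°)/OH(60°) gauche 3.2; SH(0°)/CN(300°) gauche 2.1; CH3(120°)/OH(60°) gauche 2.9; Ph(240°)/CN(300°) gauche 3.0 → 11.2 kJ/mol.
OH at 120° (eclipsed): SH(0°)/CN(0°) eclipsed 9.4; CH3(120°)/OH(120°) eclipsed 8.1; Ph(240°)/H(240°) eclipsed 8.2 → 25.7 kJ/mol.
OH at 180° (staggered): SH(0°)/CN(60°) gauche 2.1; CH3(120°)/OH(180°) gauche 2.9; CH3(120°)/CN(60°) gauche 2.2; Ph(240°)/OH(180°) gauche 3.8 → 11.0 kJ/mol.
OH at 240° (eclipsed): SH(0°)/H(0°) eclipsed 6.0; CH3(120°)/CN(120°) eclipsed 9.7; Ph(240°)/OH(240°) eclipsed 11.8 → 27.5 kJ/mol.
OH at 300° (staggered): SH(0°)/OH(300°) gauche 3.2; CH3(120°)/CN(180°) gauche 2.2; Ph(240°)/OH(300°) gauche 3.8; Ph(240°)/CN(180°) gauche 3.0 → 12.2 kJ/mol.
The maximum (27.5 kJ/mol) occurs with OH at 240°.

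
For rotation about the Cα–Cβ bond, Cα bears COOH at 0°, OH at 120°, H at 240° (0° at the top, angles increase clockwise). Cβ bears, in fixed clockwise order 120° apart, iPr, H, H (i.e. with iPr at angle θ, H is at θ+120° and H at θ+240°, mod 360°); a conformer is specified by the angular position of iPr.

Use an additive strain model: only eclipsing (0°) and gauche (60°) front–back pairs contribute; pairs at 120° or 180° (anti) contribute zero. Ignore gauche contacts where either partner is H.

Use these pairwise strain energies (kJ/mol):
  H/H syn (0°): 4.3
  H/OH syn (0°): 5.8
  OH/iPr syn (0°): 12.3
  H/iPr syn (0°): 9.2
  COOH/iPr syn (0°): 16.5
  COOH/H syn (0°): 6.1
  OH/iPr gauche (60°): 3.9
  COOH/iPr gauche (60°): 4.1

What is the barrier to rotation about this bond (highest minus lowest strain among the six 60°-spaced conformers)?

22.7 kJ/mol

iPr at 0° (eclipsed): COOH–iPr eclipsed, OH–H eclipsed, H–H eclipsed; 16.5 + 5.8 + 4.3 = 26.6 kJ/mol.
iPr at 60° (staggered): COOH–iPr gauche, OH–iPr gauche; 4.1 + 3.9 = 8.0 kJ/mol.
iPr at 120° (eclipsed): COOH–H eclipsed, OH–iPr eclipsed, H–H eclipsed; 6.1 + 12.3 + 4.3 = 22.7 kJ/mol.
iPr at 180° (staggered): OH–iPr gauche; 3.9 = 3.9 kJ/mol.
iPr at 240° (eclipsed): COOH–H eclipsed, OH–H eclipsed, H–iPr eclipsed; 6.1 + 5.8 + 9.2 = 21.1 kJ/mol.
iPr at 300° (staggered): COOH–iPr gauche; 4.1 = 4.1 kJ/mol.
Max at 0° (26.6 kJ/mol), min at 180° (3.9 kJ/mol); barrier = 22.7 kJ/mol.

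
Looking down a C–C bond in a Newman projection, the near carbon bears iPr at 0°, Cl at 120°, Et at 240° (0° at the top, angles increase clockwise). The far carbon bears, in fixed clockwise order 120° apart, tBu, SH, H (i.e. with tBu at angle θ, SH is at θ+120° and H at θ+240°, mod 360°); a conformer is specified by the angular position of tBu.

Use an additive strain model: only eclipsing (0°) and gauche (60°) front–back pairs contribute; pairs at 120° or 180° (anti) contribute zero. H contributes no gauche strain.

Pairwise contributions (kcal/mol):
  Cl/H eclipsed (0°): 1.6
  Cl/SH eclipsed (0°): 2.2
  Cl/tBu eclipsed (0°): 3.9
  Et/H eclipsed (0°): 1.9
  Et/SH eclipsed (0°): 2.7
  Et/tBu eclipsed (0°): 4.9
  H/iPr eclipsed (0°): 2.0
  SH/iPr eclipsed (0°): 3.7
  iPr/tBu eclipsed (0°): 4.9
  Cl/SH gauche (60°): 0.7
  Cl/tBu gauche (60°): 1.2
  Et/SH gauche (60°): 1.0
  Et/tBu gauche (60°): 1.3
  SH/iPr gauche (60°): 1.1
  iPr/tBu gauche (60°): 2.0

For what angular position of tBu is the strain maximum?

tBu at 0° (eclipsed): iPr(0°)/tBu(0°) eclipsed 4.9; Cl(120°)/SH(120°) eclipsed 2.2; Et(240°)/H(240°) eclipsed 1.9 → 9.0 kcal/mol.
tBu at 60° (staggered): iPr(0°)/tBu(60°) gauche 2.0; Cl(120°)/tBu(60°) gauche 1.2; Cl(120°)/SH(180°) gauche 0.7; Et(240°)/SH(180°) gauche 1.0 → 4.9 kcal/mol.
tBu at 120° (eclipsed): iPr(0°)/H(0°) eclipsed 2.0; Cl(120°)/tBu(120°) eclipsed 3.9; Et(240°)/SH(240°) eclipsed 2.7 → 8.6 kcal/mol.
tBu at 180° (staggered): iPr(0°)/SH(300°) gauche 1.1; Cl(120°)/tBu(180°) gauche 1.2; Et(240°)/tBu(180°) gauche 1.3; Et(240°)/SH(300°) gauche 1.0 → 4.6 kcal/mol.
tBu at 240° (eclipsed): iPr(0°)/SH(0°) eclipsed 3.7; Cl(120°)/H(120°) eclipsed 1.6; Et(240°)/tBu(240°) eclipsed 4.9 → 10.2 kcal/mol.
tBu at 300° (staggered): iPr(0°)/tBu(300°) gauche 2.0; iPr(0°)/SH(60°) gauche 1.1; Cl(120°)/SH(60°) gauche 0.7; Et(240°)/tBu(300°) gauche 1.3 → 5.1 kcal/mol.
The maximum (10.2 kcal/mol) occurs with tBu at 240°.

240°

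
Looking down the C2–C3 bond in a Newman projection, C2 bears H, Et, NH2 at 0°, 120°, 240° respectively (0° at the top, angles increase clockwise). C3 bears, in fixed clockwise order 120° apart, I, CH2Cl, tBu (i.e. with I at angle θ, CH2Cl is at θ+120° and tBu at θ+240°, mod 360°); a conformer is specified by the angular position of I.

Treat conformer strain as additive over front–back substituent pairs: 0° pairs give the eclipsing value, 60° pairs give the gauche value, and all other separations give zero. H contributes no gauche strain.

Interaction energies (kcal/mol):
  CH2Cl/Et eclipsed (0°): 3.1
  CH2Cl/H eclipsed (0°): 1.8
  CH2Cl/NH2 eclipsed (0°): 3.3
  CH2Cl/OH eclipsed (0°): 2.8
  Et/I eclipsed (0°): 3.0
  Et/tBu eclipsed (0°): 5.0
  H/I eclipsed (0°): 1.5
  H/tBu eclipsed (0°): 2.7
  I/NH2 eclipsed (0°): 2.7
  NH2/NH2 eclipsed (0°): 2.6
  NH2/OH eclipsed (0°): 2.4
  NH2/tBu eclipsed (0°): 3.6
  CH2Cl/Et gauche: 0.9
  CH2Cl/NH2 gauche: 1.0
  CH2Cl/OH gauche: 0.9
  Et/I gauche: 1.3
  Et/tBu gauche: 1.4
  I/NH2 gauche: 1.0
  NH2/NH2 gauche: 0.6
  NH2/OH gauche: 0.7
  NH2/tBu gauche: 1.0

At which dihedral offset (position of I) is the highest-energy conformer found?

240°

I at 0° (eclipsed): H–I eclipsed, Et–CH2Cl eclipsed, NH2–tBu eclipsed; 1.5 + 3.1 + 3.6 = 8.2 kcal/mol.
I at 60° (staggered): Et–I gauche, Et–CH2Cl gauche, NH2–CH2Cl gauche, NH2–tBu gauche; 1.3 + 0.9 + 1.0 + 1.0 = 4.2 kcal/mol.
I at 120° (eclipsed): H–tBu eclipsed, Et–I eclipsed, NH2–CH2Cl eclipsed; 2.7 + 3.0 + 3.3 = 9.0 kcal/mol.
I at 180° (staggered): Et–I gauche, Et–tBu gauche, NH2–I gauche, NH2–CH2Cl gauche; 1.3 + 1.4 + 1.0 + 1.0 = 4.7 kcal/mol.
I at 240° (eclipsed): H–CH2Cl eclipsed, Et–tBu eclipsed, NH2–I eclipsed; 1.8 + 5.0 + 2.7 = 9.5 kcal/mol.
I at 300° (staggered): Et–CH2Cl gauche, Et–tBu gauche, NH2–I gauche, NH2–tBu gauche; 0.9 + 1.4 + 1.0 + 1.0 = 4.3 kcal/mol.
The maximum (9.5 kcal/mol) occurs with I at 240°.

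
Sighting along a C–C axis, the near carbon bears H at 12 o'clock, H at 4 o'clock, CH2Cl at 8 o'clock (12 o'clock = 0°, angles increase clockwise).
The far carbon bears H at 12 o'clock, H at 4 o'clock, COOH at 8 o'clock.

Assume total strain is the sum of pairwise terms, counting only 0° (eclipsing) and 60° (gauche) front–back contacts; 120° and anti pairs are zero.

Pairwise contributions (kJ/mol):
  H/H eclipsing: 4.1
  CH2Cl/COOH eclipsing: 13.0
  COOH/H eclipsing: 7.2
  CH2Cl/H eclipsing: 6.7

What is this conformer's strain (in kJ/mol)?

21.2 kJ/mol

This conformer (eclipsed): H(0°)/H(0°) eclipsed 4.1; H(120°)/H(120°) eclipsed 4.1; CH2Cl(240°)/COOH(240°) eclipsed 13.0 → 21.2 kJ/mol.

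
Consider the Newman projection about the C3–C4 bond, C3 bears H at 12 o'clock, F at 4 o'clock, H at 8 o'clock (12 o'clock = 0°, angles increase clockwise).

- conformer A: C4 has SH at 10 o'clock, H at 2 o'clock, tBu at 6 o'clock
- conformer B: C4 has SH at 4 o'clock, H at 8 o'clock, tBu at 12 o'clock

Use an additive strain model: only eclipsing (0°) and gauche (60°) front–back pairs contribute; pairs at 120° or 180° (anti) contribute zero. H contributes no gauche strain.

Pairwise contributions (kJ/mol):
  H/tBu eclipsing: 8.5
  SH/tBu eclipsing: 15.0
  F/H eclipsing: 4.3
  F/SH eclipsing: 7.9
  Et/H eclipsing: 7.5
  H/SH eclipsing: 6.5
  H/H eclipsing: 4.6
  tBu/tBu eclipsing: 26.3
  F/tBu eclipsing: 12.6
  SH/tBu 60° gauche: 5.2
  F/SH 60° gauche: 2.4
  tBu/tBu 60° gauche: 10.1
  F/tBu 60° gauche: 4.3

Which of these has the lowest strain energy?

A

A (staggered): F(120°)/tBu(180°) gauche 4.3 → 4.3 kJ/mol.
B (eclipsed): H(0°)/tBu(0°) eclipsed 8.5; F(120°)/SH(120°) eclipsed 7.9; H(240°)/H(240°) eclipsed 4.6 → 21.0 kJ/mol.
A has the lowest total (4.3 kJ/mol).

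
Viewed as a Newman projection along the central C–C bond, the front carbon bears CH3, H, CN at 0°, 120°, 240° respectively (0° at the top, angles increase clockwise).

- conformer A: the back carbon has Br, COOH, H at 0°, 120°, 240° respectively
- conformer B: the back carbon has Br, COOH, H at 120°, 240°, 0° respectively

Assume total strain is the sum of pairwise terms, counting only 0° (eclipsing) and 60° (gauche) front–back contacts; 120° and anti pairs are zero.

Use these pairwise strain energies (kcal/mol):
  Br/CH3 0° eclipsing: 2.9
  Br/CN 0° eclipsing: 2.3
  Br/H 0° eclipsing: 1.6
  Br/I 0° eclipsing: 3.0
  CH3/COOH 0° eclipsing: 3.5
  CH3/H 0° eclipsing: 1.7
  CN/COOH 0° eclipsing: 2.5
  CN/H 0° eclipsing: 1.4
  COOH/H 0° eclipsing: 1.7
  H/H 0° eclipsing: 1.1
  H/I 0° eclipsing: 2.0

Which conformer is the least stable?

A is eclipsed. CH3 at 0° is eclipsed with Br at 0° (2.9); H at 120° is eclipsed with COOH at 120° (1.7); CN at 240° is eclipsed with H at 240° (1.4). Total 6.0 kcal/mol.
B is eclipsed. CH3 at 0° is eclipsed with H at 0° (1.7); H at 120° is eclipsed with Br at 120° (1.6); CN at 240° is eclipsed with COOH at 240° (2.5). Total 5.8 kcal/mol.
A has the highest total (6.0 kcal/mol).

A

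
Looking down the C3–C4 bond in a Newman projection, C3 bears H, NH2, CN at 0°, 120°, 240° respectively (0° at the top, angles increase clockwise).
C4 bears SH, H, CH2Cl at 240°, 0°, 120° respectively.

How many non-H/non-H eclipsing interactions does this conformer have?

Non-H eclipsing pairs: NH2(120°)/CH2Cl(120°); CN(240°)/SH(240°) — 2 interactions.

2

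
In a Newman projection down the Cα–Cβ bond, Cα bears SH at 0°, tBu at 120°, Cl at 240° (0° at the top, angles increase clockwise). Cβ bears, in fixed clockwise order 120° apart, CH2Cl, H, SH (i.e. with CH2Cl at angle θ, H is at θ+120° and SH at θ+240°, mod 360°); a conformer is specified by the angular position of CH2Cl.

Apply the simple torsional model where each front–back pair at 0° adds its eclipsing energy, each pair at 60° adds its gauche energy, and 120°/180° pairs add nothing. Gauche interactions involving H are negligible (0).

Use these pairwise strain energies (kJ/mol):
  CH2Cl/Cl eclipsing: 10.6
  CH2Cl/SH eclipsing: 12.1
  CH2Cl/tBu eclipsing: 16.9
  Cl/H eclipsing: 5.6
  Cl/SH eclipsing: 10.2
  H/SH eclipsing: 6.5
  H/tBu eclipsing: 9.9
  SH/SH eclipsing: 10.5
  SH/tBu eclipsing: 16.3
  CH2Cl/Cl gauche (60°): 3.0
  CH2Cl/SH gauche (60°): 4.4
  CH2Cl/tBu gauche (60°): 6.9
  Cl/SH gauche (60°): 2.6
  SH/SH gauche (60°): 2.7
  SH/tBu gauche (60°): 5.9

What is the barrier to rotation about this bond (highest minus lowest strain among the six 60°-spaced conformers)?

17.5 kJ/mol

CH2Cl at 0° (eclipsed): SH(0°)/CH2Cl(0°) eclipsed 12.1; tBu(120°)/H(120°) eclipsed 9.9; Cl(240°)/SH(240°) eclipsed 10.2 → 32.2 kJ/mol.
CH2Cl at 60° (staggered): SH(0°)/CH2Cl(60°) gauche 4.4; SH(0°)/SH(300°) gauche 2.7; tBu(120°)/CH2Cl(60°) gauche 6.9; Cl(240°)/SH(300°) gauche 2.6 → 16.6 kJ/mol.
CH2Cl at 120° (eclipsed): SH(0°)/SH(0°) eclipsed 10.5; tBu(120°)/CH2Cl(120°) eclipsed 16.9; Cl(240°)/H(240°) eclipsed 5.6 → 33.0 kJ/mol.
CH2Cl at 180° (staggered): SH(0°)/SH(60°) gauche 2.7; tBu(120°)/CH2Cl(180°) gauche 6.9; tBu(120°)/SH(60°) gauche 5.9; Cl(240°)/CH2Cl(180°) gauche 3.0 → 18.5 kJ/mol.
CH2Cl at 240° (eclipsed): SH(0°)/H(0°) eclipsed 6.5; tBu(120°)/SH(120°) eclipsed 16.3; Cl(240°)/CH2Cl(240°) eclipsed 10.6 → 33.4 kJ/mol.
CH2Cl at 300° (staggered): SH(0°)/CH2Cl(300°) gauche 4.4; tBu(120°)/SH(180°) gauche 5.9; Cl(240°)/CH2Cl(300°) gauche 3.0; Cl(240°)/SH(180°) gauche 2.6 → 15.9 kJ/mol.
Max at 240° (33.4 kJ/mol), min at 300° (15.9 kJ/mol); barrier = 17.5 kJ/mol.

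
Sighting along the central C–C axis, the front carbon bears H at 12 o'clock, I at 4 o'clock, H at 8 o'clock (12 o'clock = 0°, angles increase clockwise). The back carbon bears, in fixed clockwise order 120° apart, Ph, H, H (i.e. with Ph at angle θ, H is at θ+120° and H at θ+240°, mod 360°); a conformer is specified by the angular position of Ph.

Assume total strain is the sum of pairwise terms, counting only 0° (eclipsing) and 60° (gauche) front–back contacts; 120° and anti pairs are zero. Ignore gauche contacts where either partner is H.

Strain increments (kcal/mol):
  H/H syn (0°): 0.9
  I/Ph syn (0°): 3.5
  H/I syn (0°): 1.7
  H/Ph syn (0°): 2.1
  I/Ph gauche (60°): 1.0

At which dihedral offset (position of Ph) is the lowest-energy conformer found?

Ph at 0° (eclipsed): H(0°)/Ph(0°) eclipsed 2.1; I(120°)/H(120°) eclipsed 1.7; H(240°)/H(240°) eclipsed 0.9 → 4.7 kcal/mol.
Ph at 60° (staggered): I(120°)/Ph(60°) gauche 1.0 → 1.0 kcal/mol.
Ph at 120° (eclipsed): H(0°)/H(0°) eclipsed 0.9; I(120°)/Ph(120°) eclipsed 3.5; H(240°)/H(240°) eclipsed 0.9 → 5.3 kcal/mol.
Ph at 180° (staggered): I(120°)/Ph(180°) gauche 1.0 → 1.0 kcal/mol.
Ph at 240° (eclipsed): H(0°)/H(0°) eclipsed 0.9; I(120°)/H(120°) eclipsed 1.7; H(240°)/Ph(240°) eclipsed 2.1 → 4.7 kcal/mol.
Ph at 300° (staggered): no non-H gauche contacts → 0.0 kcal/mol.
The minimum (0.0 kcal/mol) occurs with Ph at 300°.

300°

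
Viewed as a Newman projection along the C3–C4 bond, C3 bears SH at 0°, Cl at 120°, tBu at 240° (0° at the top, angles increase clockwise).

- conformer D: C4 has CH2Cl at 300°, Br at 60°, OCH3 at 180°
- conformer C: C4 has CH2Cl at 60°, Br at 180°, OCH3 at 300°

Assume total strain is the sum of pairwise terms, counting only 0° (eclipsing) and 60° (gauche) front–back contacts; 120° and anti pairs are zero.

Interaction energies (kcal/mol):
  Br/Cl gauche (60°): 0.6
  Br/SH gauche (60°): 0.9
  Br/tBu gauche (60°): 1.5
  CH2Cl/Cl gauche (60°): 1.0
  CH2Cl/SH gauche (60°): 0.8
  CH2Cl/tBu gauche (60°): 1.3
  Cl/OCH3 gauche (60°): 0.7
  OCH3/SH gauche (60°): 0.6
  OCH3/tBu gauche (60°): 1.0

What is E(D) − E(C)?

-0.2 kcal/mol

D (staggered): SH–CH2Cl gauche, SH–Br gauche, Cl–Br gauche, Cl–OCH3 gauche, tBu–CH2Cl gauche, tBu–OCH3 gauche; 0.8 + 0.9 + 0.6 + 0.7 + 1.3 + 1.0 = 5.3 kcal/mol.
C (staggered): SH–CH2Cl gauche, SH–OCH3 gauche, Cl–CH2Cl gauche, Cl–Br gauche, tBu–Br gauche, tBu–OCH3 gauche; 0.8 + 0.6 + 1.0 + 0.6 + 1.5 + 1.0 = 5.5 kcal/mol.
E(D) − E(C) = 5.3 − 5.5 = -0.2 kcal/mol.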